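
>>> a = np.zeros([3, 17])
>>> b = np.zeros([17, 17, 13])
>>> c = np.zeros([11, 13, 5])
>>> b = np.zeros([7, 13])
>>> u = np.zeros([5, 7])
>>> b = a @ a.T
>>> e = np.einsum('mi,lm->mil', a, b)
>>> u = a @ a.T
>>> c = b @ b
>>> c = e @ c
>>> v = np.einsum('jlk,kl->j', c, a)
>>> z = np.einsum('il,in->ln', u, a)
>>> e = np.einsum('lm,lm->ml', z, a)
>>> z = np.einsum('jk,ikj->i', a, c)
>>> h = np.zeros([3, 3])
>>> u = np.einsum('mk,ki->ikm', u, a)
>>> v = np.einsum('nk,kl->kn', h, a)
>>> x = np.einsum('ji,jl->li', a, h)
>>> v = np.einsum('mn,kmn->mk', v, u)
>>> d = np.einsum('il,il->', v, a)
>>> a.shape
(3, 17)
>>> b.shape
(3, 3)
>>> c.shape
(3, 17, 3)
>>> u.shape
(17, 3, 3)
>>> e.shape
(17, 3)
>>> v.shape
(3, 17)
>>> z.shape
(3,)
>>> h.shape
(3, 3)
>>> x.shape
(3, 17)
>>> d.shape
()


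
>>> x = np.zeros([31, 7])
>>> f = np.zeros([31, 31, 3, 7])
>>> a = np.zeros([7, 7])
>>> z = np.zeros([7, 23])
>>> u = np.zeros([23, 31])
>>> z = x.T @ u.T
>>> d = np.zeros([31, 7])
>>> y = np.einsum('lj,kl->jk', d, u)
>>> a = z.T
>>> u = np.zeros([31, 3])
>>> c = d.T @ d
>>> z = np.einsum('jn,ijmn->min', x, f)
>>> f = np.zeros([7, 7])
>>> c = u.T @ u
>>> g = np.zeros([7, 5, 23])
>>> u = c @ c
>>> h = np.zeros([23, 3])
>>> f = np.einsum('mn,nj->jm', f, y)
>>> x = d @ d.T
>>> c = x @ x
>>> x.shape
(31, 31)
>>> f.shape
(23, 7)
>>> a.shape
(23, 7)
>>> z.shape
(3, 31, 7)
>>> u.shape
(3, 3)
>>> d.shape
(31, 7)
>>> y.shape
(7, 23)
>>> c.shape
(31, 31)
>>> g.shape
(7, 5, 23)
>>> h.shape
(23, 3)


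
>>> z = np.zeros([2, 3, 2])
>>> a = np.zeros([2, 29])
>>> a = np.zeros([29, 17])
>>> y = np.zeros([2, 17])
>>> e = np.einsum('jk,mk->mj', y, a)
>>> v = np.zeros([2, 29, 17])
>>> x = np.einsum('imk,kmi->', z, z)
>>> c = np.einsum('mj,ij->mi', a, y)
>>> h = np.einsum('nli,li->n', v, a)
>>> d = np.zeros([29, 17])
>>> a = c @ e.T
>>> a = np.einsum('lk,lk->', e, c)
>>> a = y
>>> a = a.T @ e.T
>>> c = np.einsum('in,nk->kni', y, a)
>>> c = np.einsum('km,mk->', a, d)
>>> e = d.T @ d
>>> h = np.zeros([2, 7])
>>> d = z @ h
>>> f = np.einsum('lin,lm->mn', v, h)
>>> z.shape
(2, 3, 2)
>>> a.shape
(17, 29)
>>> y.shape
(2, 17)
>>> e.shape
(17, 17)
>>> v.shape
(2, 29, 17)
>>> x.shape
()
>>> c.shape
()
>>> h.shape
(2, 7)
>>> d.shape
(2, 3, 7)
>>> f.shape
(7, 17)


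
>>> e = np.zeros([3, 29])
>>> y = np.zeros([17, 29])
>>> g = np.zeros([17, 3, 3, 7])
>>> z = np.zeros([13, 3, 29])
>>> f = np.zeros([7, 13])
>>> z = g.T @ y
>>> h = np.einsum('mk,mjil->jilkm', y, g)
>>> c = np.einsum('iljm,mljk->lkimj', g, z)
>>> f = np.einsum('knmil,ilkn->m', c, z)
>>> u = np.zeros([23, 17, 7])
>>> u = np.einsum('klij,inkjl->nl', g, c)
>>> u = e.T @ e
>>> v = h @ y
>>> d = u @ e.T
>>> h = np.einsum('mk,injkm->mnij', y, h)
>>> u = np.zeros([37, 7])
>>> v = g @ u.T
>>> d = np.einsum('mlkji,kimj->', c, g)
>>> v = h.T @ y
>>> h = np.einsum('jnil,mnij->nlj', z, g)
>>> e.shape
(3, 29)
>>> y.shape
(17, 29)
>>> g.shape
(17, 3, 3, 7)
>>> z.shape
(7, 3, 3, 29)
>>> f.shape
(17,)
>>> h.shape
(3, 29, 7)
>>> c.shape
(3, 29, 17, 7, 3)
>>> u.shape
(37, 7)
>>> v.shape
(7, 3, 3, 29)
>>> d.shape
()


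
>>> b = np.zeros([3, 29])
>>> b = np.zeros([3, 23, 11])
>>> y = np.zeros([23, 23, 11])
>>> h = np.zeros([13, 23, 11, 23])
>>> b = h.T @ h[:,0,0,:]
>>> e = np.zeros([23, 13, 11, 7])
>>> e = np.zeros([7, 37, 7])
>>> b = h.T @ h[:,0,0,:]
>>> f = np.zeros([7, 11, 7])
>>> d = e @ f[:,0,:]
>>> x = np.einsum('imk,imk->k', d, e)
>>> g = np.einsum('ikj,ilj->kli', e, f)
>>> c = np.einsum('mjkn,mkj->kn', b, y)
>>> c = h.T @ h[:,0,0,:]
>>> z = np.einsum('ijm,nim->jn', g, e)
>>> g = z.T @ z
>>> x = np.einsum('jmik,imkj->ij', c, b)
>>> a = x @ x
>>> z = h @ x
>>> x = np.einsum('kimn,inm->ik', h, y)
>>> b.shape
(23, 11, 23, 23)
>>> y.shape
(23, 23, 11)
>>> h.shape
(13, 23, 11, 23)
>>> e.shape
(7, 37, 7)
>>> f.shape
(7, 11, 7)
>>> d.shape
(7, 37, 7)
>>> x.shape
(23, 13)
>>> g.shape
(7, 7)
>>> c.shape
(23, 11, 23, 23)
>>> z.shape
(13, 23, 11, 23)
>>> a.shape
(23, 23)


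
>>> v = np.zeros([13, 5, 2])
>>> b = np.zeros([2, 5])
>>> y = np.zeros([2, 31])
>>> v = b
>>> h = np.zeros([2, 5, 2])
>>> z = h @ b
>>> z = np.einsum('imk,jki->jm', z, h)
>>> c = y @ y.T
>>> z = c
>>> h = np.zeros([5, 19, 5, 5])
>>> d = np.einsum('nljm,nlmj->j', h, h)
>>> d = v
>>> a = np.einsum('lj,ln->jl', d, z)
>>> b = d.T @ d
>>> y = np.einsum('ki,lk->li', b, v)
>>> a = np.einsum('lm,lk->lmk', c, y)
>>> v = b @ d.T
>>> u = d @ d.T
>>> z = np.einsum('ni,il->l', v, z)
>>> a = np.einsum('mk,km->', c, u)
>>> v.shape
(5, 2)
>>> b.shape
(5, 5)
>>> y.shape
(2, 5)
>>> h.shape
(5, 19, 5, 5)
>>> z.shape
(2,)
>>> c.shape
(2, 2)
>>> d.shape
(2, 5)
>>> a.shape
()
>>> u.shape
(2, 2)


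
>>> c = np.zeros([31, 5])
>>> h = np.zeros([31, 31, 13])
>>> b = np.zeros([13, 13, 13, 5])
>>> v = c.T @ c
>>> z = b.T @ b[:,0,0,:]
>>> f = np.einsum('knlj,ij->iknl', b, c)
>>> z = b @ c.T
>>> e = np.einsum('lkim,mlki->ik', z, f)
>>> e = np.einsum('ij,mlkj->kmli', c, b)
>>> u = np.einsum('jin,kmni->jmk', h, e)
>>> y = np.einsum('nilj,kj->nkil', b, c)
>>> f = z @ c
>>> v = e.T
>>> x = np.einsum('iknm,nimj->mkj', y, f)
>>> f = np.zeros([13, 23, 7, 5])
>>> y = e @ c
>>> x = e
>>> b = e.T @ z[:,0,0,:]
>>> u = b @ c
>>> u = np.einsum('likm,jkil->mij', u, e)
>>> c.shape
(31, 5)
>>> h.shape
(31, 31, 13)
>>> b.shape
(31, 13, 13, 31)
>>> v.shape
(31, 13, 13, 13)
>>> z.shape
(13, 13, 13, 31)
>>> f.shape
(13, 23, 7, 5)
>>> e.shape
(13, 13, 13, 31)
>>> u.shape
(5, 13, 13)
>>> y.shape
(13, 13, 13, 5)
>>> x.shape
(13, 13, 13, 31)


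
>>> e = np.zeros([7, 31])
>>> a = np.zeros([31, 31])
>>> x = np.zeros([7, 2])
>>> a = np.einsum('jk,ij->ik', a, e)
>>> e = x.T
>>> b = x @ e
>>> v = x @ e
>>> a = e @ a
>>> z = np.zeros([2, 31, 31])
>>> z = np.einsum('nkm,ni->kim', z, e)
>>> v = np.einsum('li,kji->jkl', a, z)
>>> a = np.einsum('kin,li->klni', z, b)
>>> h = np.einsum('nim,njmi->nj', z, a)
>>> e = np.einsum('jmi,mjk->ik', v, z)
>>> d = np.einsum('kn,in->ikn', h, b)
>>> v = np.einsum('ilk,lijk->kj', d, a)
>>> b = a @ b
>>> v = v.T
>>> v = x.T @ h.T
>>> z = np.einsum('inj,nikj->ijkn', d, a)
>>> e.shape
(2, 31)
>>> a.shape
(31, 7, 31, 7)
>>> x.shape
(7, 2)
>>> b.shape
(31, 7, 31, 7)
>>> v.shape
(2, 31)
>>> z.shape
(7, 7, 31, 31)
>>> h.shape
(31, 7)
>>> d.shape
(7, 31, 7)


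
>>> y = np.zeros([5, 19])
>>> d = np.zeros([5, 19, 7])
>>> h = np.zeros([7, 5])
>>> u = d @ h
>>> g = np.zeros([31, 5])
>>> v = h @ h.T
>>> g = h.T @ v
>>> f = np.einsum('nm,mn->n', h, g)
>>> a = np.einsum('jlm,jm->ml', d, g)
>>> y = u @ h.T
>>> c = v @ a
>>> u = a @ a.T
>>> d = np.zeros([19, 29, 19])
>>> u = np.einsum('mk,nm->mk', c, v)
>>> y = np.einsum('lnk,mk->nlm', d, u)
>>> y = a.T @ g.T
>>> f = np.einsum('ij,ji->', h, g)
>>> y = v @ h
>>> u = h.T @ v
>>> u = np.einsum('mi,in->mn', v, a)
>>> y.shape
(7, 5)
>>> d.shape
(19, 29, 19)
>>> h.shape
(7, 5)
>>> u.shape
(7, 19)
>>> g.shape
(5, 7)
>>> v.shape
(7, 7)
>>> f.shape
()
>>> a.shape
(7, 19)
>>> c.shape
(7, 19)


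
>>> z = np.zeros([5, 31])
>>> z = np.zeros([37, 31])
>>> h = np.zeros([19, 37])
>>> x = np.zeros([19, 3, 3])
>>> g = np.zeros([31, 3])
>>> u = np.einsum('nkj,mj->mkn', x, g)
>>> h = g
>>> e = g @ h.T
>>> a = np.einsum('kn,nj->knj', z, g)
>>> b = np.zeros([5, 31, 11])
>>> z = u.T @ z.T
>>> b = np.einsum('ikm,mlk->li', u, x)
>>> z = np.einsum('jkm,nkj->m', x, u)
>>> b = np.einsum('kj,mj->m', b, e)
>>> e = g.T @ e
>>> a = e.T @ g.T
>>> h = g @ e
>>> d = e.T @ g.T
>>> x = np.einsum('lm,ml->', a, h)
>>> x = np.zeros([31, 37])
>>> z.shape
(3,)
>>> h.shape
(31, 31)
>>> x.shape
(31, 37)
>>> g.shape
(31, 3)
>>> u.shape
(31, 3, 19)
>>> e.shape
(3, 31)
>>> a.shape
(31, 31)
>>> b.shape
(31,)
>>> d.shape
(31, 31)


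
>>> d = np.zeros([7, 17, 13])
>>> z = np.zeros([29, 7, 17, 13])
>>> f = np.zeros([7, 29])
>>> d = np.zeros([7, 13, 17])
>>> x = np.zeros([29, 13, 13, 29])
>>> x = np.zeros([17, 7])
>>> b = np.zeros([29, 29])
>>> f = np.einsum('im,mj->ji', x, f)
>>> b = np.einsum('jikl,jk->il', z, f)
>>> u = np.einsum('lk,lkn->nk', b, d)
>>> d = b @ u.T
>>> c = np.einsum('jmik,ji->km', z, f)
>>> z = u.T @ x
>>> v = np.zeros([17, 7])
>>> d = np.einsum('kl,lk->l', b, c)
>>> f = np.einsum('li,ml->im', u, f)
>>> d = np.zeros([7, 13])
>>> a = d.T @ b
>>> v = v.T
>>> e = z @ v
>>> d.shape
(7, 13)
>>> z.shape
(13, 7)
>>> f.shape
(13, 29)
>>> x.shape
(17, 7)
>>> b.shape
(7, 13)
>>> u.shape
(17, 13)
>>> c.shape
(13, 7)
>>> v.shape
(7, 17)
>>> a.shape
(13, 13)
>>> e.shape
(13, 17)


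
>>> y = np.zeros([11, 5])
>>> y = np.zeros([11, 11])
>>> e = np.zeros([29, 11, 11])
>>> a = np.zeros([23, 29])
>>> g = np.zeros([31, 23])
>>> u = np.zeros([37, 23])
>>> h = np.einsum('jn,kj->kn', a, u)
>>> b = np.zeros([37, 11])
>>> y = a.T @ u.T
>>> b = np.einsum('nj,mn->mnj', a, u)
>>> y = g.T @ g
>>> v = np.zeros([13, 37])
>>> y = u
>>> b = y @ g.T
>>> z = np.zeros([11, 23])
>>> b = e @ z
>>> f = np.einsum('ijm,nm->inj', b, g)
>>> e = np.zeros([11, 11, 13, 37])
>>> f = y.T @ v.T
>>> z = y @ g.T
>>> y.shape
(37, 23)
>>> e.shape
(11, 11, 13, 37)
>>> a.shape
(23, 29)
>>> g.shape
(31, 23)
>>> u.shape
(37, 23)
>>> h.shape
(37, 29)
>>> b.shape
(29, 11, 23)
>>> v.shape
(13, 37)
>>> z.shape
(37, 31)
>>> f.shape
(23, 13)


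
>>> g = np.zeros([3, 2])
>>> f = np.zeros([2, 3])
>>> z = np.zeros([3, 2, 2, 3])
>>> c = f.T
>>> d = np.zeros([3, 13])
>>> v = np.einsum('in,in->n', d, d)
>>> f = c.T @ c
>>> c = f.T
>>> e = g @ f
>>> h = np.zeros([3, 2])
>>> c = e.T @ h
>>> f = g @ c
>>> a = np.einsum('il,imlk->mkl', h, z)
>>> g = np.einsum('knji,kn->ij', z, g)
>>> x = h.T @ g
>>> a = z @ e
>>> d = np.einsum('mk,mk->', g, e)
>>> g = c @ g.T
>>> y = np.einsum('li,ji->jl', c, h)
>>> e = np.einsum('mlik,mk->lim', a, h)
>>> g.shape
(2, 3)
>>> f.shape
(3, 2)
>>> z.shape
(3, 2, 2, 3)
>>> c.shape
(2, 2)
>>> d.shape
()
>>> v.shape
(13,)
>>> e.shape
(2, 2, 3)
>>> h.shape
(3, 2)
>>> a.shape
(3, 2, 2, 2)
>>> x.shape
(2, 2)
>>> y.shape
(3, 2)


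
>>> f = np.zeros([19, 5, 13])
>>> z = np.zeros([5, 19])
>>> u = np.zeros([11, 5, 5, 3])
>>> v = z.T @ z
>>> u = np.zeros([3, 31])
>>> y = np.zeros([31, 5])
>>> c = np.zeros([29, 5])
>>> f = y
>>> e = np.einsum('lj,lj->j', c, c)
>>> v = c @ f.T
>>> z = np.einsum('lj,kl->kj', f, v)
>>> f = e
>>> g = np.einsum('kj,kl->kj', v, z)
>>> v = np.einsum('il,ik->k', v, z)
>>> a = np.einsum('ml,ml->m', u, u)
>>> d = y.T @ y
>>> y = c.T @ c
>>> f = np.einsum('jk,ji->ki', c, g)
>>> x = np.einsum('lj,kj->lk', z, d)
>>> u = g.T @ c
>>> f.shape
(5, 31)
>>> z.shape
(29, 5)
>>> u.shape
(31, 5)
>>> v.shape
(5,)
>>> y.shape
(5, 5)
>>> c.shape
(29, 5)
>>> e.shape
(5,)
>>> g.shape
(29, 31)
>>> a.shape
(3,)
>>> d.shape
(5, 5)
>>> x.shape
(29, 5)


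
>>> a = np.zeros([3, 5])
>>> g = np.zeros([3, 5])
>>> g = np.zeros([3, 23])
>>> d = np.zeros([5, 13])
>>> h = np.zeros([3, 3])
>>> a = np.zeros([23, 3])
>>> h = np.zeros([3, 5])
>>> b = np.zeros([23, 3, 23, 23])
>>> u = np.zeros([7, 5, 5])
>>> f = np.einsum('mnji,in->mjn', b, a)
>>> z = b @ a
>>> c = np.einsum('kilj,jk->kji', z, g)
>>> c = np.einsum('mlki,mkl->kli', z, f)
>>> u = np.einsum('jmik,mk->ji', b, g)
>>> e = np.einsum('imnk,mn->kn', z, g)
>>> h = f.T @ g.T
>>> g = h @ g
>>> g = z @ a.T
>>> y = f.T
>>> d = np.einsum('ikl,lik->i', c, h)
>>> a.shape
(23, 3)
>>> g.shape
(23, 3, 23, 23)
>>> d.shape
(23,)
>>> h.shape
(3, 23, 3)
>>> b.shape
(23, 3, 23, 23)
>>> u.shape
(23, 23)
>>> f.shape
(23, 23, 3)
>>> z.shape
(23, 3, 23, 3)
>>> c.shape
(23, 3, 3)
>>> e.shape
(3, 23)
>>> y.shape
(3, 23, 23)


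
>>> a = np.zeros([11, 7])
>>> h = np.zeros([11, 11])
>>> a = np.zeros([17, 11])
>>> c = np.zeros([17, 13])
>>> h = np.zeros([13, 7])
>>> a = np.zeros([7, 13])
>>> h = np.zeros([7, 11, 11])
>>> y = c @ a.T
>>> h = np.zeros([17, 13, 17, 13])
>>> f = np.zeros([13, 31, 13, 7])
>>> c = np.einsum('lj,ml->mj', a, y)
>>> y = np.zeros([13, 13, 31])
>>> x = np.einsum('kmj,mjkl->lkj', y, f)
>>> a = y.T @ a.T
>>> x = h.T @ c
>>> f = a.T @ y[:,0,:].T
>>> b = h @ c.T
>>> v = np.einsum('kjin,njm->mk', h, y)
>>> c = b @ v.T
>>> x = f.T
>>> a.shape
(31, 13, 7)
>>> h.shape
(17, 13, 17, 13)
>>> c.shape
(17, 13, 17, 31)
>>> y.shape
(13, 13, 31)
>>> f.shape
(7, 13, 13)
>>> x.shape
(13, 13, 7)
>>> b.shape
(17, 13, 17, 17)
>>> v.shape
(31, 17)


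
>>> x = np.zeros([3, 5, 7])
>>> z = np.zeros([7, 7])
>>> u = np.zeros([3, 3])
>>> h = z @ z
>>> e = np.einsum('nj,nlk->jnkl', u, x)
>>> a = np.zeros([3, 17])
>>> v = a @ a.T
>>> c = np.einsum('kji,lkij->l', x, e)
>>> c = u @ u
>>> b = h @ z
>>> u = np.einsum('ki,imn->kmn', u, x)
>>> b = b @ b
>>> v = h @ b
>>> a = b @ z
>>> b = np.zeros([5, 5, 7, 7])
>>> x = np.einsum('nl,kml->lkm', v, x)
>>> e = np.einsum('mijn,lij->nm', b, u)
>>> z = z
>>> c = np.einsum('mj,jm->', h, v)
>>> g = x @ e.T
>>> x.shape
(7, 3, 5)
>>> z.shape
(7, 7)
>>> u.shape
(3, 5, 7)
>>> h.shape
(7, 7)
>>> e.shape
(7, 5)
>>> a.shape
(7, 7)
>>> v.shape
(7, 7)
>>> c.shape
()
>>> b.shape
(5, 5, 7, 7)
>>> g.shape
(7, 3, 7)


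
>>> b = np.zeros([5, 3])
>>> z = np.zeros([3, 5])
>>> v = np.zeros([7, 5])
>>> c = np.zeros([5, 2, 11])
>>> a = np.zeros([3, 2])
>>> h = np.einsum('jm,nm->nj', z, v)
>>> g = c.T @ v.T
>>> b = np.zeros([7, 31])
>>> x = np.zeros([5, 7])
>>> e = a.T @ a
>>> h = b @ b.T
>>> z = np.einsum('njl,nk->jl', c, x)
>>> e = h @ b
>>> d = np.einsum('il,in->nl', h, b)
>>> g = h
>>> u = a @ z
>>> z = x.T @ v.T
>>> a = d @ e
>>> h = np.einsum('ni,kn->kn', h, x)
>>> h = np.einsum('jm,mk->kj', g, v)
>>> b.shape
(7, 31)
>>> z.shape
(7, 7)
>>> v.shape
(7, 5)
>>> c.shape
(5, 2, 11)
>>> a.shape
(31, 31)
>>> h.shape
(5, 7)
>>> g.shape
(7, 7)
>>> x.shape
(5, 7)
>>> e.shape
(7, 31)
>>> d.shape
(31, 7)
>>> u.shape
(3, 11)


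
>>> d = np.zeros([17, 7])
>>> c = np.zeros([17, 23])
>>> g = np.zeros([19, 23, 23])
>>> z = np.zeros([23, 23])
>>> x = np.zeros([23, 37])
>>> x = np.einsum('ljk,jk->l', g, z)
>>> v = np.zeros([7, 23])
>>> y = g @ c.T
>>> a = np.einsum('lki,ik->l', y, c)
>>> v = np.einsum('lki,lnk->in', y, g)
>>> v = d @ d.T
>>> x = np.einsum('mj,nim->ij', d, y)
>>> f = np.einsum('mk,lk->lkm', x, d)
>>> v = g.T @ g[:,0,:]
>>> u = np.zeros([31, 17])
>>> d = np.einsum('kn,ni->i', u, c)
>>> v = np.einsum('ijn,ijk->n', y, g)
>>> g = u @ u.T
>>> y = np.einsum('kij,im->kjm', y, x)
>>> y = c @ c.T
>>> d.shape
(23,)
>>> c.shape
(17, 23)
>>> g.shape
(31, 31)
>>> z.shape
(23, 23)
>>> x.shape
(23, 7)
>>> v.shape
(17,)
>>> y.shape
(17, 17)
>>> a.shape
(19,)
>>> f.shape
(17, 7, 23)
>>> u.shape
(31, 17)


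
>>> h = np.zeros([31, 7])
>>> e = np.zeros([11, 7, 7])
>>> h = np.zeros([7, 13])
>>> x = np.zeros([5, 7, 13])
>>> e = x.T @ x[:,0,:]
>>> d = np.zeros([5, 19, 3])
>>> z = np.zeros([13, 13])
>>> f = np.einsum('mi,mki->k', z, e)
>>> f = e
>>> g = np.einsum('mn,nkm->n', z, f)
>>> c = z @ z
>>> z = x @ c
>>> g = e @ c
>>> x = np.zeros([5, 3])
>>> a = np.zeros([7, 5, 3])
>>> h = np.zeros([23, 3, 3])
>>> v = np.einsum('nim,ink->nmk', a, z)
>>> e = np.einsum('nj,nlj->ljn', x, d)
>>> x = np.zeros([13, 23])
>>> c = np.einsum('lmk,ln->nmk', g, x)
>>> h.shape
(23, 3, 3)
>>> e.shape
(19, 3, 5)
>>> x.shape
(13, 23)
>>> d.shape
(5, 19, 3)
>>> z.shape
(5, 7, 13)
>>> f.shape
(13, 7, 13)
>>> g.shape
(13, 7, 13)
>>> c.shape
(23, 7, 13)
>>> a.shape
(7, 5, 3)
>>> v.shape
(7, 3, 13)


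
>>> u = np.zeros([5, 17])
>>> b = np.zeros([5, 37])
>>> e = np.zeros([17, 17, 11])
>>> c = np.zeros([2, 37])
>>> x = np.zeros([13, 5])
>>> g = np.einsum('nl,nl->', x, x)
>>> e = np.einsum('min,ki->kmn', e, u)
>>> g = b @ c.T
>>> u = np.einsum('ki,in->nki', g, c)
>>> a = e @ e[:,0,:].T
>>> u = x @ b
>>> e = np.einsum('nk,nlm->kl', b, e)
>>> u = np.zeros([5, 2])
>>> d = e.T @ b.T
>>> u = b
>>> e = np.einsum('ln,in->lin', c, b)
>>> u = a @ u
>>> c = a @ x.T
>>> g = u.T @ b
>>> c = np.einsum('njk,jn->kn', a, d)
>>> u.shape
(5, 17, 37)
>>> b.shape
(5, 37)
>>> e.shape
(2, 5, 37)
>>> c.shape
(5, 5)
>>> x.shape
(13, 5)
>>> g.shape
(37, 17, 37)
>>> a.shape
(5, 17, 5)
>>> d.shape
(17, 5)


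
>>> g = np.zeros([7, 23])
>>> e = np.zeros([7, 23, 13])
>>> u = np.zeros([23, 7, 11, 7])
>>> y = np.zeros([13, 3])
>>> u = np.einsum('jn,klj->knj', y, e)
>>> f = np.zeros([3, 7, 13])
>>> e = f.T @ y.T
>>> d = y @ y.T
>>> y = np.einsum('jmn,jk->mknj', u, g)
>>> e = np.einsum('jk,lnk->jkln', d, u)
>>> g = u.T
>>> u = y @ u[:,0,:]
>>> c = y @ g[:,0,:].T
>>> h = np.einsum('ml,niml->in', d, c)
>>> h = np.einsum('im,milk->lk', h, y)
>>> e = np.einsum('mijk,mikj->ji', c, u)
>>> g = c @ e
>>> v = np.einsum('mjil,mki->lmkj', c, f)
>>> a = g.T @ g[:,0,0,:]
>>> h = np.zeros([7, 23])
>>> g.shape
(3, 23, 13, 23)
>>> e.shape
(13, 23)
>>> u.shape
(3, 23, 13, 13)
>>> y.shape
(3, 23, 13, 7)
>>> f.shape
(3, 7, 13)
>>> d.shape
(13, 13)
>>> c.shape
(3, 23, 13, 13)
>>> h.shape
(7, 23)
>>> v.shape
(13, 3, 7, 23)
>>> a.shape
(23, 13, 23, 23)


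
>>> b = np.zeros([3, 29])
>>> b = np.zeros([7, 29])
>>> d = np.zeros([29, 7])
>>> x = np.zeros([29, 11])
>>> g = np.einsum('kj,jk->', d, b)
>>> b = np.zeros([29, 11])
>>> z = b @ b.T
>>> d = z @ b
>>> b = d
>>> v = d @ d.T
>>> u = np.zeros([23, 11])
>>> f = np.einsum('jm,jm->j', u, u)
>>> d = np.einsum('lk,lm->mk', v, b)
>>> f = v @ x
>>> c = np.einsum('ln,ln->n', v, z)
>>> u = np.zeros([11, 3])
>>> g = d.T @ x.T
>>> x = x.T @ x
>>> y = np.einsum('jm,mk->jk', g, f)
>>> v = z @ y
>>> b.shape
(29, 11)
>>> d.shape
(11, 29)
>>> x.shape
(11, 11)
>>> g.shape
(29, 29)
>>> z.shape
(29, 29)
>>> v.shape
(29, 11)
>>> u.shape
(11, 3)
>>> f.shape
(29, 11)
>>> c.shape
(29,)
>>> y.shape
(29, 11)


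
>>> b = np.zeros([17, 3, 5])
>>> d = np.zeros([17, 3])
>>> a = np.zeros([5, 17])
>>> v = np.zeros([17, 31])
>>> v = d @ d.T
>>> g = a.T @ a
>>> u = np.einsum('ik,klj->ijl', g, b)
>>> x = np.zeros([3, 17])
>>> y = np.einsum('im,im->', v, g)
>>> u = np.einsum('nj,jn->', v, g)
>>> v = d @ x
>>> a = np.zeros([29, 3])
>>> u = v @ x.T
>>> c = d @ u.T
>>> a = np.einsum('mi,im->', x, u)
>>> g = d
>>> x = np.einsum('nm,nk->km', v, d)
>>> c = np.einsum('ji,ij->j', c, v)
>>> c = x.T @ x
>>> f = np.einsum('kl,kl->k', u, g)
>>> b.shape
(17, 3, 5)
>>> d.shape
(17, 3)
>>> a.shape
()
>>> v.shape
(17, 17)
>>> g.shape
(17, 3)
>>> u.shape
(17, 3)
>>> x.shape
(3, 17)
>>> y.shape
()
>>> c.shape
(17, 17)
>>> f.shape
(17,)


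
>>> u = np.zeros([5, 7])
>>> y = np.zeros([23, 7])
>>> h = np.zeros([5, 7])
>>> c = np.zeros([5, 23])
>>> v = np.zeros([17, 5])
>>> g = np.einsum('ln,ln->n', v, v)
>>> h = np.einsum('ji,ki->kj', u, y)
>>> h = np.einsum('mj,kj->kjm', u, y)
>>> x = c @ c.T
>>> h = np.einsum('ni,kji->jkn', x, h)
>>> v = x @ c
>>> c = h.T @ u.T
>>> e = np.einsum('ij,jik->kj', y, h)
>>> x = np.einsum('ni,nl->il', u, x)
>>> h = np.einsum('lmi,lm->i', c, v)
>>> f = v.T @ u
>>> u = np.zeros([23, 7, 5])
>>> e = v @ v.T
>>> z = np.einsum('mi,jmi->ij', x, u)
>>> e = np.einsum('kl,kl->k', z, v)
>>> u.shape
(23, 7, 5)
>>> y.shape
(23, 7)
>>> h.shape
(5,)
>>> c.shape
(5, 23, 5)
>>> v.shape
(5, 23)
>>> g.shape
(5,)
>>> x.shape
(7, 5)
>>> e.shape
(5,)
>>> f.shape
(23, 7)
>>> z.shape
(5, 23)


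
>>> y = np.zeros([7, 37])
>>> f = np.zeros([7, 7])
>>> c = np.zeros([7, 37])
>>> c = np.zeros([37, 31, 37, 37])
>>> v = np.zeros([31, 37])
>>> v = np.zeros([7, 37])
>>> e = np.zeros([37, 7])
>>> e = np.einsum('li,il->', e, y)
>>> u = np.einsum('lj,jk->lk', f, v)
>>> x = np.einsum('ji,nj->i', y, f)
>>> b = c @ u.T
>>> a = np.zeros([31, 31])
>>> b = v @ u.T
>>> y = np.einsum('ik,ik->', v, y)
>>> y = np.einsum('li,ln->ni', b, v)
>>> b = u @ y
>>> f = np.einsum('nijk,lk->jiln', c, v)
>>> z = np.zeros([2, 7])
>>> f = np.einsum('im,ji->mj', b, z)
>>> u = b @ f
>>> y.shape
(37, 7)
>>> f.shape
(7, 2)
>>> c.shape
(37, 31, 37, 37)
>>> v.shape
(7, 37)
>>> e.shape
()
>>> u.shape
(7, 2)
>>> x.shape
(37,)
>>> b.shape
(7, 7)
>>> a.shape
(31, 31)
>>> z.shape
(2, 7)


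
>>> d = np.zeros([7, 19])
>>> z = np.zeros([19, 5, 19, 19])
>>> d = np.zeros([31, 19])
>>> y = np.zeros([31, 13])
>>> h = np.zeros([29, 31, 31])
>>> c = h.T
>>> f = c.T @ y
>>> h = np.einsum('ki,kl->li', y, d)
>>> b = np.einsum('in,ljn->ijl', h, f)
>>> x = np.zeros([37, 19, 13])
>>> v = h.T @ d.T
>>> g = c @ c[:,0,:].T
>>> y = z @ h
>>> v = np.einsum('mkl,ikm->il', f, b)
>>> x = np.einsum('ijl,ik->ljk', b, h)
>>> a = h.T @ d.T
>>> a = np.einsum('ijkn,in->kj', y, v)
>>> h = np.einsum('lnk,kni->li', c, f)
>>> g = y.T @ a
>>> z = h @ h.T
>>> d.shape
(31, 19)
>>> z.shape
(31, 31)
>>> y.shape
(19, 5, 19, 13)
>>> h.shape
(31, 13)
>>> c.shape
(31, 31, 29)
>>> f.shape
(29, 31, 13)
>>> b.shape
(19, 31, 29)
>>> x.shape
(29, 31, 13)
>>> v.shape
(19, 13)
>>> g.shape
(13, 19, 5, 5)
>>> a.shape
(19, 5)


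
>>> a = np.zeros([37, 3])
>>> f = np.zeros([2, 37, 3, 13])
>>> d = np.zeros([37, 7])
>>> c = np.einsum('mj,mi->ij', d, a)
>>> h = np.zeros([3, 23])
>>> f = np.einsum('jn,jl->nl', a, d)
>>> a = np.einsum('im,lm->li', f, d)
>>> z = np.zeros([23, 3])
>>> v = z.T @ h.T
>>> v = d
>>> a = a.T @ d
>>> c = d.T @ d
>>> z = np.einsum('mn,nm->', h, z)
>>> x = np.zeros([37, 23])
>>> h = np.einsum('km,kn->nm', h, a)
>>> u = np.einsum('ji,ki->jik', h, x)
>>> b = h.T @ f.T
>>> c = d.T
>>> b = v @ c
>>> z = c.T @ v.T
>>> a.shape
(3, 7)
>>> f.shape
(3, 7)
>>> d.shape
(37, 7)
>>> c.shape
(7, 37)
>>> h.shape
(7, 23)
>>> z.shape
(37, 37)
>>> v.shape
(37, 7)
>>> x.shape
(37, 23)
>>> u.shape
(7, 23, 37)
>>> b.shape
(37, 37)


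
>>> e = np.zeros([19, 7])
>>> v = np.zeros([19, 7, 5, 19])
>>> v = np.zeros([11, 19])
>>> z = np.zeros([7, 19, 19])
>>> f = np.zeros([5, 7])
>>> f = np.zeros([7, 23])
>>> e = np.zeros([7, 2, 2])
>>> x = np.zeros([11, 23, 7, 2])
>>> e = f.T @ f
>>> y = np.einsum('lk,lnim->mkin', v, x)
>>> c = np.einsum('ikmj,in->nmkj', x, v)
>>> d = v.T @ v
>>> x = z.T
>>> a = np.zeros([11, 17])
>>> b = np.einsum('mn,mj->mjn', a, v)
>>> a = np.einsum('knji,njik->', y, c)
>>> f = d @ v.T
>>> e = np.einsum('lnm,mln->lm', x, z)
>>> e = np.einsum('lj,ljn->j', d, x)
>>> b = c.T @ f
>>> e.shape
(19,)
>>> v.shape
(11, 19)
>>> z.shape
(7, 19, 19)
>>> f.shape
(19, 11)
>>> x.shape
(19, 19, 7)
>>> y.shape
(2, 19, 7, 23)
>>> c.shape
(19, 7, 23, 2)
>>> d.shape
(19, 19)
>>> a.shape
()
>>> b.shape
(2, 23, 7, 11)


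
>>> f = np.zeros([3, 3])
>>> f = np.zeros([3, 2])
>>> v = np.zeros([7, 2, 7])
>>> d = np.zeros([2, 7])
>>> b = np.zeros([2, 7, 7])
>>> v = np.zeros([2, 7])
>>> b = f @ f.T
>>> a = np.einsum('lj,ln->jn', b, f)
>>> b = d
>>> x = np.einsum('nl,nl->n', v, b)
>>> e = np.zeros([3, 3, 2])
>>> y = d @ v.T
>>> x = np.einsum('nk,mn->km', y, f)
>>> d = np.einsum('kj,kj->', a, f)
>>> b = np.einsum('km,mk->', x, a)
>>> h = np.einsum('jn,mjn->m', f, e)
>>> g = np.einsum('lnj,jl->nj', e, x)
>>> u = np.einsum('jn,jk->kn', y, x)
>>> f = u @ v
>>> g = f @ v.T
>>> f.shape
(3, 7)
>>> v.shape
(2, 7)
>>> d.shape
()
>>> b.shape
()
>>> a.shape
(3, 2)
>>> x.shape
(2, 3)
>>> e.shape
(3, 3, 2)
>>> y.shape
(2, 2)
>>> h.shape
(3,)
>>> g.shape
(3, 2)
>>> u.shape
(3, 2)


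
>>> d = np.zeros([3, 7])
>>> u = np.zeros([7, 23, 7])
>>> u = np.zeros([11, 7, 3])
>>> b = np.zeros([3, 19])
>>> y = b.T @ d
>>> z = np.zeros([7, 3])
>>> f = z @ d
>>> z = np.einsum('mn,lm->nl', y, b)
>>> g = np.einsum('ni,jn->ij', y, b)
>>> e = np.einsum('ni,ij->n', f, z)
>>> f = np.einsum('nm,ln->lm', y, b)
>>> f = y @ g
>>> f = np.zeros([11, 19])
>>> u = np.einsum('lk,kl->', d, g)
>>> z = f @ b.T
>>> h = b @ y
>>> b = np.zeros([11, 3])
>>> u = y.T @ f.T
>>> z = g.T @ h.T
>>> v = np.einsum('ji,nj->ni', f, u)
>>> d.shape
(3, 7)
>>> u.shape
(7, 11)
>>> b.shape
(11, 3)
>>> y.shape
(19, 7)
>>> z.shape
(3, 3)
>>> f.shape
(11, 19)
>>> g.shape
(7, 3)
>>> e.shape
(7,)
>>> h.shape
(3, 7)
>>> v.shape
(7, 19)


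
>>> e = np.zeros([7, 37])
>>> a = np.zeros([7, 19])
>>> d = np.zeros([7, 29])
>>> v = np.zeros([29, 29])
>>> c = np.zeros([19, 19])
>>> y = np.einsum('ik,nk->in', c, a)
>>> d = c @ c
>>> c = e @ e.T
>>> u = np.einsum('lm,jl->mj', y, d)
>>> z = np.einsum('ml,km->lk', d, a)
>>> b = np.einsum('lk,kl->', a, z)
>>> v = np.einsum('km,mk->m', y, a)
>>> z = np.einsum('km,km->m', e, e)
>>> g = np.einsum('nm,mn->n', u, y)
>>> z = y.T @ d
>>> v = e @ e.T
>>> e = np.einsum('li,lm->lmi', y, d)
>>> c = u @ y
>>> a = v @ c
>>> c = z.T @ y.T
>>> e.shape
(19, 19, 7)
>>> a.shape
(7, 7)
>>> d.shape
(19, 19)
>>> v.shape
(7, 7)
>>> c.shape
(19, 19)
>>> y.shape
(19, 7)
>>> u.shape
(7, 19)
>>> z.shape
(7, 19)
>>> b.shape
()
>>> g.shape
(7,)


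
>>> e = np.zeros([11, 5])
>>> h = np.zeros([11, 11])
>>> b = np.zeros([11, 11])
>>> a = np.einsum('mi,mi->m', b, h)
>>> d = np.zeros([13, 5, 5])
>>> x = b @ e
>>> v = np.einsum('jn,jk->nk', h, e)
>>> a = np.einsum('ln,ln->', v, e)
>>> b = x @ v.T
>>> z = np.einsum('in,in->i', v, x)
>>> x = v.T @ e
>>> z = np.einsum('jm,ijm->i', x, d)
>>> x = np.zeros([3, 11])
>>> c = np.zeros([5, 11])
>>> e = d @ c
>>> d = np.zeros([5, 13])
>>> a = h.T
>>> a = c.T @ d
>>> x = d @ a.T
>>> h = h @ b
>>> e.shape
(13, 5, 11)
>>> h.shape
(11, 11)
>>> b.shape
(11, 11)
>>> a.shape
(11, 13)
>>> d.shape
(5, 13)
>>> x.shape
(5, 11)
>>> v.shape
(11, 5)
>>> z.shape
(13,)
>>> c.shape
(5, 11)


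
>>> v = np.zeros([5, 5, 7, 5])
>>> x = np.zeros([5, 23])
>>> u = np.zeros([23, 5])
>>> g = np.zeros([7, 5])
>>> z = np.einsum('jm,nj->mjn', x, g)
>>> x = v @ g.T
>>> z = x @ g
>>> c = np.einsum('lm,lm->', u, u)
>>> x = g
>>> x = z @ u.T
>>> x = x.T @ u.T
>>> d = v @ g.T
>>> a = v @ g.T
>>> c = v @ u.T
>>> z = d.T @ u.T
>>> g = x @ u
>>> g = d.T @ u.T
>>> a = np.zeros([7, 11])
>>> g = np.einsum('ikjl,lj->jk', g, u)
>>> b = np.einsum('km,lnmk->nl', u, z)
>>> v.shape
(5, 5, 7, 5)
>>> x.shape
(23, 7, 5, 23)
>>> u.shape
(23, 5)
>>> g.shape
(5, 7)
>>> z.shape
(7, 7, 5, 23)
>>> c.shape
(5, 5, 7, 23)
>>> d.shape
(5, 5, 7, 7)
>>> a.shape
(7, 11)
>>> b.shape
(7, 7)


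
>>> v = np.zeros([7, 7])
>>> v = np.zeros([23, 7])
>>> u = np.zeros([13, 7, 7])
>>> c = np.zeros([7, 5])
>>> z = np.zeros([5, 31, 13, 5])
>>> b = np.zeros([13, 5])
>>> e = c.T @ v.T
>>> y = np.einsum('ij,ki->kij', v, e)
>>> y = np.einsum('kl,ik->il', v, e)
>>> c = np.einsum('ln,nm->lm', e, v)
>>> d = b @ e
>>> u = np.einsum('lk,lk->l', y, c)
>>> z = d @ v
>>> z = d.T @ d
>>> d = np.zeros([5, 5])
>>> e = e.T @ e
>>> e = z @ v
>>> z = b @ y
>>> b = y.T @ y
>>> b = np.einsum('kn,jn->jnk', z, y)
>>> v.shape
(23, 7)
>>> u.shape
(5,)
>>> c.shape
(5, 7)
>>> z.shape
(13, 7)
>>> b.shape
(5, 7, 13)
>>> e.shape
(23, 7)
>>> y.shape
(5, 7)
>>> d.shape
(5, 5)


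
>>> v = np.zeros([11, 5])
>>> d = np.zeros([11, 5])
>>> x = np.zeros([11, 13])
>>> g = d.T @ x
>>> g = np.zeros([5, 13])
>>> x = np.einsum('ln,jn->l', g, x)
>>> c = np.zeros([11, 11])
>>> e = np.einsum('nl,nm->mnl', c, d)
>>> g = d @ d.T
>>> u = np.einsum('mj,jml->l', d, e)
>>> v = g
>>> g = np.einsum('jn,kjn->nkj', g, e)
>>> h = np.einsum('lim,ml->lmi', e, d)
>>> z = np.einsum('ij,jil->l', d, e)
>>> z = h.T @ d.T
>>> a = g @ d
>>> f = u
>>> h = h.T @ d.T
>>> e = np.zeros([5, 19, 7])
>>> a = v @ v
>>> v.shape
(11, 11)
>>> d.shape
(11, 5)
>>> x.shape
(5,)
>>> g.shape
(11, 5, 11)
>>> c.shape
(11, 11)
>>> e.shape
(5, 19, 7)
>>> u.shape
(11,)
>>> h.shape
(11, 11, 11)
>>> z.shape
(11, 11, 11)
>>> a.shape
(11, 11)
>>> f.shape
(11,)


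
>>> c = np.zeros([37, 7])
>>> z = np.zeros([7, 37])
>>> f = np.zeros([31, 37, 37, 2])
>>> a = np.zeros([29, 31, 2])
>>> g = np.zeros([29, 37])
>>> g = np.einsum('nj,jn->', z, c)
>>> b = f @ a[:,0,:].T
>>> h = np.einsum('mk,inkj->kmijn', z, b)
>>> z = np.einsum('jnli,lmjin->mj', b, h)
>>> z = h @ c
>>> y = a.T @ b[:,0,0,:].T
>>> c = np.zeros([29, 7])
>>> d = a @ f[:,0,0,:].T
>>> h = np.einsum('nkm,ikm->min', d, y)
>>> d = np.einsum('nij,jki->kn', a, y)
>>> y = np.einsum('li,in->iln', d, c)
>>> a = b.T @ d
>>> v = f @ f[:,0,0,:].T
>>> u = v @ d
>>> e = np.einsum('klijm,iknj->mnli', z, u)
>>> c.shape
(29, 7)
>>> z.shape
(37, 7, 31, 29, 7)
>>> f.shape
(31, 37, 37, 2)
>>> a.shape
(29, 37, 37, 29)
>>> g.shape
()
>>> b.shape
(31, 37, 37, 29)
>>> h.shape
(31, 2, 29)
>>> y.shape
(29, 31, 7)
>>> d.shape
(31, 29)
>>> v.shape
(31, 37, 37, 31)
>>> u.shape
(31, 37, 37, 29)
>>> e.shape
(7, 37, 7, 31)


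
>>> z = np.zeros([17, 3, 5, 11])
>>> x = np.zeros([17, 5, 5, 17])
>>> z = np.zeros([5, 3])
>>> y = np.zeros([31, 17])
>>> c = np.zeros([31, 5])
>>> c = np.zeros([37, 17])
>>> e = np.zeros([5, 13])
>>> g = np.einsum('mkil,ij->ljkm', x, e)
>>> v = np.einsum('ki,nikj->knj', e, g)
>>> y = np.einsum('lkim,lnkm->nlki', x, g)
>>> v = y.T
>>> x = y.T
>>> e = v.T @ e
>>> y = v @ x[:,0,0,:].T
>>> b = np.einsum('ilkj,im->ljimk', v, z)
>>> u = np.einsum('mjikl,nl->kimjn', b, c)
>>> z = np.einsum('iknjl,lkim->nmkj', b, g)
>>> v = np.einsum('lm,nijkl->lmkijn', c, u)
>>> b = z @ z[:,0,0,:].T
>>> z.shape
(5, 17, 13, 3)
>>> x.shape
(5, 5, 17, 13)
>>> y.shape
(5, 5, 17, 5)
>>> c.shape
(37, 17)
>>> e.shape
(13, 17, 5, 13)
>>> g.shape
(17, 13, 5, 17)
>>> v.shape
(37, 17, 13, 5, 5, 3)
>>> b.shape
(5, 17, 13, 5)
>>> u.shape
(3, 5, 5, 13, 37)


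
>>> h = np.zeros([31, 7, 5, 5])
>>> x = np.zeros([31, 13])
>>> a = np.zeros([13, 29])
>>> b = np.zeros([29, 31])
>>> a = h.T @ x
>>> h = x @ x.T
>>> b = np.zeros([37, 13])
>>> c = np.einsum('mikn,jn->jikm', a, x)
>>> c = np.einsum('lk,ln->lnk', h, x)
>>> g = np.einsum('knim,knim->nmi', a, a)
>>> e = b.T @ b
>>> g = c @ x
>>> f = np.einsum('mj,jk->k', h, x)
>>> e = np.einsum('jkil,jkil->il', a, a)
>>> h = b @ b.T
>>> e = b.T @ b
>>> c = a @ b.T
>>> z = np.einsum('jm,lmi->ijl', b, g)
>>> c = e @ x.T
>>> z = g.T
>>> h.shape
(37, 37)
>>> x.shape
(31, 13)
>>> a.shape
(5, 5, 7, 13)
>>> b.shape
(37, 13)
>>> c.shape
(13, 31)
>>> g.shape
(31, 13, 13)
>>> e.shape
(13, 13)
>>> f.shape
(13,)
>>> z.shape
(13, 13, 31)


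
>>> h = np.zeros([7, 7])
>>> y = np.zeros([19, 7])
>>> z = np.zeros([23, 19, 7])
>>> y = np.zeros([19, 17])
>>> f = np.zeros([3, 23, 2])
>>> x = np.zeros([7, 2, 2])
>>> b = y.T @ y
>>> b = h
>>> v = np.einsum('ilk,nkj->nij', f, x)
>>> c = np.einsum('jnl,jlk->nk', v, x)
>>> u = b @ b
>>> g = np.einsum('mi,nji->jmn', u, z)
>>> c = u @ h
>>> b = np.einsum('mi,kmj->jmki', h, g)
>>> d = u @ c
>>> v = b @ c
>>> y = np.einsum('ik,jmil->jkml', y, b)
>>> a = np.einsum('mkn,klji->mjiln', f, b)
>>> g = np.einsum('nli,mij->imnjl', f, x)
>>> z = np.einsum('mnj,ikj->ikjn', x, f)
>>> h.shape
(7, 7)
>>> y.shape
(23, 17, 7, 7)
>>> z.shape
(3, 23, 2, 2)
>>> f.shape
(3, 23, 2)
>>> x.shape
(7, 2, 2)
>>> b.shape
(23, 7, 19, 7)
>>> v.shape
(23, 7, 19, 7)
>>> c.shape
(7, 7)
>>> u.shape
(7, 7)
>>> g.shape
(2, 7, 3, 2, 23)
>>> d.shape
(7, 7)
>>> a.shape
(3, 19, 7, 7, 2)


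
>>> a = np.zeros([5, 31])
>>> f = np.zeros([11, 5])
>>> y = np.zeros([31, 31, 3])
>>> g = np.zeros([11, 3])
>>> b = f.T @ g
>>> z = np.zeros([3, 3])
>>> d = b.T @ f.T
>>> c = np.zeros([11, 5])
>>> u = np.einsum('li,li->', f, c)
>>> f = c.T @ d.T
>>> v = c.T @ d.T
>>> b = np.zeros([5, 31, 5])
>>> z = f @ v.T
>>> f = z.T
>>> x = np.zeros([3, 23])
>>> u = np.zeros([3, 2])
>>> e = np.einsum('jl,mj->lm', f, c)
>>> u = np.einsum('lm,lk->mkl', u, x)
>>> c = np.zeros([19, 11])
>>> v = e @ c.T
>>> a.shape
(5, 31)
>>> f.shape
(5, 5)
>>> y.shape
(31, 31, 3)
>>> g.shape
(11, 3)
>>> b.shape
(5, 31, 5)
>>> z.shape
(5, 5)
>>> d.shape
(3, 11)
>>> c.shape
(19, 11)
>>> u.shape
(2, 23, 3)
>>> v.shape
(5, 19)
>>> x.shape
(3, 23)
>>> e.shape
(5, 11)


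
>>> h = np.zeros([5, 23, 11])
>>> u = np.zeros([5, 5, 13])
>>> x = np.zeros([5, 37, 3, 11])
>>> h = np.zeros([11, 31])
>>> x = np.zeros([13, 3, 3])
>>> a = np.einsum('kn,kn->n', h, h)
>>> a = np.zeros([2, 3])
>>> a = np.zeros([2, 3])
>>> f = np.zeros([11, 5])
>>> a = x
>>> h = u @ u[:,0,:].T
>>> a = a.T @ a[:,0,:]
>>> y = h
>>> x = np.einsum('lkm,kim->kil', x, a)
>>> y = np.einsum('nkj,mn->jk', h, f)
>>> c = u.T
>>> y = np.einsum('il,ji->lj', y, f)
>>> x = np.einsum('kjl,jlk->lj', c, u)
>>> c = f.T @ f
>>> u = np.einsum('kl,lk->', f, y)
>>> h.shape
(5, 5, 5)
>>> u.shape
()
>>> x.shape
(5, 5)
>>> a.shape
(3, 3, 3)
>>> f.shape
(11, 5)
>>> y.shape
(5, 11)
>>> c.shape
(5, 5)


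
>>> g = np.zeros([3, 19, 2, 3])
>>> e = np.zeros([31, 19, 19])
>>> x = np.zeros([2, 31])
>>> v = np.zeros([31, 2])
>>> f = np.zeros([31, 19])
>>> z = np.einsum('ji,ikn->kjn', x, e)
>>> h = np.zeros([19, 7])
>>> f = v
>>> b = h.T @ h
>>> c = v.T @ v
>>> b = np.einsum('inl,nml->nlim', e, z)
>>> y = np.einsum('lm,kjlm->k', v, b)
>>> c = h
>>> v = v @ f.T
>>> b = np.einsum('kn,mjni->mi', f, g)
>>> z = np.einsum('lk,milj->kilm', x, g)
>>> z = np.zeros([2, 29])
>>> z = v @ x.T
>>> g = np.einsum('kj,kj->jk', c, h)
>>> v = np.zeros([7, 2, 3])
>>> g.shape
(7, 19)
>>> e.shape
(31, 19, 19)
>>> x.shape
(2, 31)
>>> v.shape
(7, 2, 3)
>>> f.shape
(31, 2)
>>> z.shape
(31, 2)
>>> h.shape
(19, 7)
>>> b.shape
(3, 3)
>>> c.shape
(19, 7)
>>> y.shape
(19,)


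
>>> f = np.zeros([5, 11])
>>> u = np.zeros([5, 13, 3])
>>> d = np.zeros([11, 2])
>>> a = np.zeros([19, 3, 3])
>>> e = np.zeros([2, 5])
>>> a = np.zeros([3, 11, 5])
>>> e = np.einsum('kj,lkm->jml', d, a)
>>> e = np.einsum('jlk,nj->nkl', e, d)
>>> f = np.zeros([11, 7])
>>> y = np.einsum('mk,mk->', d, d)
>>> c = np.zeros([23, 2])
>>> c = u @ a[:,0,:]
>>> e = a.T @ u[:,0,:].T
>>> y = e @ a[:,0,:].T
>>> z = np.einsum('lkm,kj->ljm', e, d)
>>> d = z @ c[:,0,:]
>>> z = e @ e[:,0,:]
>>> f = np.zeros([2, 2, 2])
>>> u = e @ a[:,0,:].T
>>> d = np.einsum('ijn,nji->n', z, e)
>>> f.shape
(2, 2, 2)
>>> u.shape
(5, 11, 3)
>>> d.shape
(5,)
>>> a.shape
(3, 11, 5)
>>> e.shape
(5, 11, 5)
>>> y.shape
(5, 11, 3)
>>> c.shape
(5, 13, 5)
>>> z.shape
(5, 11, 5)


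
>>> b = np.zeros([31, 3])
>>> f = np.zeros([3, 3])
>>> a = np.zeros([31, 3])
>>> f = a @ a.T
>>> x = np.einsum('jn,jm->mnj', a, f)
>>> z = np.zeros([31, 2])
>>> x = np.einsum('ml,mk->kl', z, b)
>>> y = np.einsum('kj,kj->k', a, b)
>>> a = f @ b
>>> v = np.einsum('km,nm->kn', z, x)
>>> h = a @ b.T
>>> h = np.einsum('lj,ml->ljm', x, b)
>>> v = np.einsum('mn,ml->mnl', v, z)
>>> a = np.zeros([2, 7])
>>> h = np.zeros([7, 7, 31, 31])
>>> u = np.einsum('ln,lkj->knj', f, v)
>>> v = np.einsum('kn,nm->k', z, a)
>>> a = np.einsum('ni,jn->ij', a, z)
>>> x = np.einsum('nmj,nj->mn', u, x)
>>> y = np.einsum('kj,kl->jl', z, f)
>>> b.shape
(31, 3)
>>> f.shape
(31, 31)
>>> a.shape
(7, 31)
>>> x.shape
(31, 3)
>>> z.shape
(31, 2)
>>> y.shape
(2, 31)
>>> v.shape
(31,)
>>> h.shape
(7, 7, 31, 31)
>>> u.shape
(3, 31, 2)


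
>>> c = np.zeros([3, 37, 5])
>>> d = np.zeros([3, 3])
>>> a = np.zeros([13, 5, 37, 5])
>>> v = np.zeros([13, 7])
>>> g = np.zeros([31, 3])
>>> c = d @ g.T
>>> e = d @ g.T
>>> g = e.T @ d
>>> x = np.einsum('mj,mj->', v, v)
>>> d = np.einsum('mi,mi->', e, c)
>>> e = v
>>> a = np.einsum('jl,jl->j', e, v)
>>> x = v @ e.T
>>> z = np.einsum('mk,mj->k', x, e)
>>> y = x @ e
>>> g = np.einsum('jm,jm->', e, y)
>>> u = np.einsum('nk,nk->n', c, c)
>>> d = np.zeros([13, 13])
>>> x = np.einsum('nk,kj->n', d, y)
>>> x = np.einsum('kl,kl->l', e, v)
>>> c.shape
(3, 31)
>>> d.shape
(13, 13)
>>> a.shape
(13,)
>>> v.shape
(13, 7)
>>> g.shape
()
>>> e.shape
(13, 7)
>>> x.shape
(7,)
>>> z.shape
(13,)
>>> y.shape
(13, 7)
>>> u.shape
(3,)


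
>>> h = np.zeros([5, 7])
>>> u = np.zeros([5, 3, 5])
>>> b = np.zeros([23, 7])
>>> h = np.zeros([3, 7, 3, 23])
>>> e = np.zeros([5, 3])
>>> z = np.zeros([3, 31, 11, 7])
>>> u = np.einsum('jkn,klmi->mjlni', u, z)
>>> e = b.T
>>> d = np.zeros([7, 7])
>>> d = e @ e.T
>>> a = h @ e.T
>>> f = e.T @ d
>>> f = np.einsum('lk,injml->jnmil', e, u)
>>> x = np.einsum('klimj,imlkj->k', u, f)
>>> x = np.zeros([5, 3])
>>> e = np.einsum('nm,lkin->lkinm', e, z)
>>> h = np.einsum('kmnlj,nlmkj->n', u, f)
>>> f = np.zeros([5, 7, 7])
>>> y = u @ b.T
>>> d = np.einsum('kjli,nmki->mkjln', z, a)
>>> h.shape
(31,)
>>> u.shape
(11, 5, 31, 5, 7)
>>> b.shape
(23, 7)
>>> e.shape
(3, 31, 11, 7, 23)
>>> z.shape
(3, 31, 11, 7)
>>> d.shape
(7, 3, 31, 11, 3)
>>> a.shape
(3, 7, 3, 7)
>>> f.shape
(5, 7, 7)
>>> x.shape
(5, 3)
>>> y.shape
(11, 5, 31, 5, 23)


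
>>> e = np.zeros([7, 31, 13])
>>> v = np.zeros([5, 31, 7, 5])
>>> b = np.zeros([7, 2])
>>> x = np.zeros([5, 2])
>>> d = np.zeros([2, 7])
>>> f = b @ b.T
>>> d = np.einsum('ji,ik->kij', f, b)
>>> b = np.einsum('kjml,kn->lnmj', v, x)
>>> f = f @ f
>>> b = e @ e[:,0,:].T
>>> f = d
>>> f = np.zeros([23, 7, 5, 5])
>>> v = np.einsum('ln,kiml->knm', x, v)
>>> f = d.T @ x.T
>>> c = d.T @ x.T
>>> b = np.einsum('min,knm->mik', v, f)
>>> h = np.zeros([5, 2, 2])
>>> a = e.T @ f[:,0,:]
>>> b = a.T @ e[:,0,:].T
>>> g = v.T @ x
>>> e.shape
(7, 31, 13)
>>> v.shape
(5, 2, 7)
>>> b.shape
(5, 31, 7)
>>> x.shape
(5, 2)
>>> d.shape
(2, 7, 7)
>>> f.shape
(7, 7, 5)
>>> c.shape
(7, 7, 5)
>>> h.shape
(5, 2, 2)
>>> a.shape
(13, 31, 5)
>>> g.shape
(7, 2, 2)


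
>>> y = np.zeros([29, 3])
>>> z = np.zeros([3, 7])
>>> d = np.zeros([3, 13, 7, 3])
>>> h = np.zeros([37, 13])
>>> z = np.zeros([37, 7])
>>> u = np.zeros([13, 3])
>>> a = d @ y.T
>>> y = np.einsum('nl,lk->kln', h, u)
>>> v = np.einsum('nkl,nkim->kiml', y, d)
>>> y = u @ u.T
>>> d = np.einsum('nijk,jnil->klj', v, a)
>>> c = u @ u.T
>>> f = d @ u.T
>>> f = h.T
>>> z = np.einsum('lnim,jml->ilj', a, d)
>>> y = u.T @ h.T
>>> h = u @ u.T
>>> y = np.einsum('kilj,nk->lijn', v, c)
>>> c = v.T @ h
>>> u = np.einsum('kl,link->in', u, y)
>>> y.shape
(3, 7, 37, 13)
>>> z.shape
(7, 3, 37)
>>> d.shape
(37, 29, 3)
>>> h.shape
(13, 13)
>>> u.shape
(7, 37)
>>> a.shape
(3, 13, 7, 29)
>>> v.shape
(13, 7, 3, 37)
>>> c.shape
(37, 3, 7, 13)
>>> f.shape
(13, 37)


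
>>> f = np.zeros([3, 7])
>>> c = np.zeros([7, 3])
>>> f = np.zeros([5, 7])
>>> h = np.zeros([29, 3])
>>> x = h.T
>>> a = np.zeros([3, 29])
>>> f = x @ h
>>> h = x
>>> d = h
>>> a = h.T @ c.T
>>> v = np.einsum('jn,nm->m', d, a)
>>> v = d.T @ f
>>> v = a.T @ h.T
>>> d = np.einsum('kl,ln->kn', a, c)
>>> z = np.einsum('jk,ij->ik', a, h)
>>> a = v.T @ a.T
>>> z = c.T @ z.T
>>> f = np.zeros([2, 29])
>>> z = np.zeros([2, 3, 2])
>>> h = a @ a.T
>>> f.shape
(2, 29)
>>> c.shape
(7, 3)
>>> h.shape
(3, 3)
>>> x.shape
(3, 29)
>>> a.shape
(3, 29)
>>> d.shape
(29, 3)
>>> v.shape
(7, 3)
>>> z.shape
(2, 3, 2)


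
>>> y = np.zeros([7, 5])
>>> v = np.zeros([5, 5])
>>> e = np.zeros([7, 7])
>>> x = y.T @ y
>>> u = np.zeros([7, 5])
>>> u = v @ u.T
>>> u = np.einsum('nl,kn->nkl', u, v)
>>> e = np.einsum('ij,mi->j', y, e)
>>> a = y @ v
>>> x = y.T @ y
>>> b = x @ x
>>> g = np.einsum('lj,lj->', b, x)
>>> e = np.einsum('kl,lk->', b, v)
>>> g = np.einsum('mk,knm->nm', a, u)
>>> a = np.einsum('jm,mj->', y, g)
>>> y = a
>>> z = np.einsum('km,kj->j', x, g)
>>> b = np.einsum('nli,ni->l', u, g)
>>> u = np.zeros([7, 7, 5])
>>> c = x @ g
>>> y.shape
()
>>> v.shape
(5, 5)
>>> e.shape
()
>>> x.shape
(5, 5)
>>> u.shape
(7, 7, 5)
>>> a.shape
()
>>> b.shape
(5,)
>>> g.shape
(5, 7)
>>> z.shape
(7,)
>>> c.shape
(5, 7)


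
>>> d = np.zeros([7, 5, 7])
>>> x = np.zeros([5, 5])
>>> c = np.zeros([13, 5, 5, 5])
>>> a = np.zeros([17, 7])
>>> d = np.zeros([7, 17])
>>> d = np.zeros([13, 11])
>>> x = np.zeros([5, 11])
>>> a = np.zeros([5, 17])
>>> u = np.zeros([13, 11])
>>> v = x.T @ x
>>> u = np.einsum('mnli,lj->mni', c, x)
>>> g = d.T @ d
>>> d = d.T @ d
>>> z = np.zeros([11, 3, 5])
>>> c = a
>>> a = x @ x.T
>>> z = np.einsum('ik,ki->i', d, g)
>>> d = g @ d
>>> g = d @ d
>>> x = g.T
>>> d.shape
(11, 11)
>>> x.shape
(11, 11)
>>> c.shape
(5, 17)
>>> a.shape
(5, 5)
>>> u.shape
(13, 5, 5)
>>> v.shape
(11, 11)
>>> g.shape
(11, 11)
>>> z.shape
(11,)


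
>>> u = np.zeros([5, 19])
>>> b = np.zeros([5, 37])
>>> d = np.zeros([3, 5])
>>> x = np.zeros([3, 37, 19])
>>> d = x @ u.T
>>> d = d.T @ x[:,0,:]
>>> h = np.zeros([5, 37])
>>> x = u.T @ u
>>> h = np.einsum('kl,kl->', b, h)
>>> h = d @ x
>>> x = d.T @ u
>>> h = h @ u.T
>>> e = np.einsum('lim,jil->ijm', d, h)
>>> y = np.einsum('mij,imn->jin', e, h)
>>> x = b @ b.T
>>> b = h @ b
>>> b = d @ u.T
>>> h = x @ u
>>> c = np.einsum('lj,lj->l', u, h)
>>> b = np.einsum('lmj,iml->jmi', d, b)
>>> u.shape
(5, 19)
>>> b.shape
(19, 37, 5)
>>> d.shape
(5, 37, 19)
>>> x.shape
(5, 5)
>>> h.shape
(5, 19)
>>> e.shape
(37, 5, 19)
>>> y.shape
(19, 5, 5)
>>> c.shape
(5,)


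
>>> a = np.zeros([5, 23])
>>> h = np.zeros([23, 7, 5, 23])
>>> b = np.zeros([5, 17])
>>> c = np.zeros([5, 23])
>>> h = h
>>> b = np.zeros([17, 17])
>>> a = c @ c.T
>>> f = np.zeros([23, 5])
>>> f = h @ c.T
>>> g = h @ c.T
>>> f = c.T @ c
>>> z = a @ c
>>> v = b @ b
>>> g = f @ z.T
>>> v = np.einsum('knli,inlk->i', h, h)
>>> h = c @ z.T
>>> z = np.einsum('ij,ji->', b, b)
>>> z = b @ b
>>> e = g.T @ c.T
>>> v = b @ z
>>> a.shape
(5, 5)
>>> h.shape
(5, 5)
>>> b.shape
(17, 17)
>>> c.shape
(5, 23)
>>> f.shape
(23, 23)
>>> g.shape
(23, 5)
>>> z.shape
(17, 17)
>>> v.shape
(17, 17)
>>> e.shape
(5, 5)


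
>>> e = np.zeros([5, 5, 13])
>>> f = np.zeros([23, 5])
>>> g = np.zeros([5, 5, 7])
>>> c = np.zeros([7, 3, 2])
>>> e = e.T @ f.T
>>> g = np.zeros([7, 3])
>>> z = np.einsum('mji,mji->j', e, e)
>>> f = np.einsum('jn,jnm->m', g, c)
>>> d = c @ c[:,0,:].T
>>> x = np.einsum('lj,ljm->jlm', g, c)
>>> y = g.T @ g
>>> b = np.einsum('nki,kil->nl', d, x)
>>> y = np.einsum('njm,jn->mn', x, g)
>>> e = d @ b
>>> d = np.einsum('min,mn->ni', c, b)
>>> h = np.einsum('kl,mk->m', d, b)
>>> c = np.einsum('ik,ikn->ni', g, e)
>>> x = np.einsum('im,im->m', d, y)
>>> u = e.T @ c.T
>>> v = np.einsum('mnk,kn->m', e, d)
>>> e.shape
(7, 3, 2)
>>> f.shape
(2,)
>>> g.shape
(7, 3)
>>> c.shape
(2, 7)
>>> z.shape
(5,)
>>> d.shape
(2, 3)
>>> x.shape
(3,)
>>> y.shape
(2, 3)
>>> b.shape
(7, 2)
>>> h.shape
(7,)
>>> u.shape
(2, 3, 2)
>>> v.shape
(7,)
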